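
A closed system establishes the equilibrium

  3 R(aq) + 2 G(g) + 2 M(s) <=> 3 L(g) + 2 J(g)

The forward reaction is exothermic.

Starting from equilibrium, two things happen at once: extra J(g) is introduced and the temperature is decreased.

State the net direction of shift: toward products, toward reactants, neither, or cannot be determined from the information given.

cannot be determined

Adding J (g), a product, drives the reaction to the left.
The forward reaction is exothermic. Lowering T favours the exothermic direction — shift to the right.
The individual effects push in opposite directions; without quantitative information the net direction cannot be determined.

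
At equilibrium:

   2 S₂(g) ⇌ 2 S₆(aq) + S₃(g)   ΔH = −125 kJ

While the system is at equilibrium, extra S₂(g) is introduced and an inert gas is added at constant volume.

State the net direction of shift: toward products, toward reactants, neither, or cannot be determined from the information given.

Adding S₂ (g), a reactant, drives the reaction to the right.
At constant volume, adding an inert gas leaves every reacting species' partial pressure unchanged, so Q is unchanged — no shift from this change.
Only the nonzero effect(s) matter; the net shift is to the right.

right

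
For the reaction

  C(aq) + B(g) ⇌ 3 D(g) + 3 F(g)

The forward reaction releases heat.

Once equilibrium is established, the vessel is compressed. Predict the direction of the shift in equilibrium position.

left

Gas moles: reactants 1, products 6 (Δn_gas = +5). Compression shifts the system toward the side with fewer moles of gas — to the left.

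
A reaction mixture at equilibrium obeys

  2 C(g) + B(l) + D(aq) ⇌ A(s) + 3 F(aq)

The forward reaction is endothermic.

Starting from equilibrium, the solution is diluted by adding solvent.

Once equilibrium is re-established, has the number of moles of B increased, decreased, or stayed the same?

decreases

Dilution lowers every aqueous concentration by the same factor. Δn_aq = 3 − 1 = +2, so the system shifts toward the side with more dissolved moles — to the right.
The net shift is to the right. B is a reactant, so its amount decreases.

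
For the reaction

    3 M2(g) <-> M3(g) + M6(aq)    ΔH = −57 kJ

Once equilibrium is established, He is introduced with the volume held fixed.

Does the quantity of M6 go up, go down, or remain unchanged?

At constant volume, adding an inert gas leaves every reacting species' partial pressure unchanged, so Q is unchanged — no shift from this change.
No net shift occurs, so the amount of M6 is unchanged.

unchanged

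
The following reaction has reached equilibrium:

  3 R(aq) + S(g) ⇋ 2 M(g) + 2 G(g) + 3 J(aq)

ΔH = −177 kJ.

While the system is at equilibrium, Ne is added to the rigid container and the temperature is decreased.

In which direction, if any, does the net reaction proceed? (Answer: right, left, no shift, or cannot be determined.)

At constant volume, adding an inert gas leaves every reacting species' partial pressure unchanged, so Q is unchanged — no shift from this change.
The forward reaction is exothermic. Lowering T favours the exothermic direction — shift to the right.
Only the nonzero effect(s) matter; the net shift is to the right.

right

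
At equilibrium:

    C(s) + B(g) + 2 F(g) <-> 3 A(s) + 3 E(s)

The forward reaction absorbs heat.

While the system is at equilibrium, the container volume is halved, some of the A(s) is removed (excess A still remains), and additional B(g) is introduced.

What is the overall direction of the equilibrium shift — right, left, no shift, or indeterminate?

right

Gas moles: reactants 3, products 0 (Δn_gas = -3). Compression shifts the system toward the side with fewer moles of gas — to the right.
A is a pure solid; its activity is 1 regardless of amount, so Q is unaffected — no shift from this change.
Adding B (g), a reactant, drives the reaction to the right.
Only the nonzero effect(s) matter; the net shift is to the right.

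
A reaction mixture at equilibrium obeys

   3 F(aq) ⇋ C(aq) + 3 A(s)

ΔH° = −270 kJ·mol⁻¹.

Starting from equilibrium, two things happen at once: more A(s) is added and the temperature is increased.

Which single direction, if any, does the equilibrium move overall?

left

A is a pure solid; its activity is 1 regardless of amount, so Q is unaffected — no shift from this change.
The forward reaction is exothermic. Raising T favours the endothermic direction — shift to the left.
Only the nonzero effect(s) matter; the net shift is to the left.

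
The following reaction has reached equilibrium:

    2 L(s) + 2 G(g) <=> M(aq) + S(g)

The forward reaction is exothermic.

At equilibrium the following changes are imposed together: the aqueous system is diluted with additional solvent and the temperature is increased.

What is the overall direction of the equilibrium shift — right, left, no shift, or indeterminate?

cannot be determined

Dilution lowers every aqueous concentration by the same factor. Δn_aq = 1 − 0 = +1, so the system shifts toward the side with more dissolved moles — to the right.
The forward reaction is exothermic. Raising T favours the endothermic direction — shift to the left.
The individual effects push in opposite directions; without quantitative information the net direction cannot be determined.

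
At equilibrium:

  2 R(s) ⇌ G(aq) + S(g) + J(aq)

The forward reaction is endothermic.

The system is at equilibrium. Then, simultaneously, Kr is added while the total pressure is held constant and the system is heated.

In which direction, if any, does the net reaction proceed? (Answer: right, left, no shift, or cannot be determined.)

right

Adding inert gas at constant total pressure expands the volume and lowers every reacting partial pressure. With Δn_gas = 1 − 0 = +1, Q moves away from K toward the side with fewer gas moles, so the system shifts toward the side with more gas moles — to the right.
The forward reaction is endothermic. Raising T favours the endothermic direction — shift to the right.
All effects act in the same direction — net shift to the right.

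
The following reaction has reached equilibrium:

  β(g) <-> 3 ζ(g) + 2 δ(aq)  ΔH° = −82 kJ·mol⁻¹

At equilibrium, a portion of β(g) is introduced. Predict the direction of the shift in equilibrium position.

right

Adding β (g), a reactant, drives the reaction to the right.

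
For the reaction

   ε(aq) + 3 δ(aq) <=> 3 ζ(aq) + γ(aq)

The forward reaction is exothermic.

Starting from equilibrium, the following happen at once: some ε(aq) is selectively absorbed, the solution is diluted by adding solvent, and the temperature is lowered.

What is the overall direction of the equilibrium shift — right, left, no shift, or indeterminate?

Removing ε (aq), a reactant, drives the reaction to the left.
Dilution scales every aqueous concentration by the same factor. Δn_aq = 4 − 4 = 0, so Q is unchanged — no shift.
The forward reaction is exothermic. Lowering T favours the exothermic direction — shift to the right.
The individual effects push in opposite directions; without quantitative information the net direction cannot be determined.

cannot be determined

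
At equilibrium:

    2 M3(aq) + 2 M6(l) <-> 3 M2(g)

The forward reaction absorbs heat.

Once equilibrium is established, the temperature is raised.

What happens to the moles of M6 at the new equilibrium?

decreases

The forward reaction is endothermic. Raising T favours the endothermic direction — shift to the right.
The net shift is to the right. M6 is a reactant, so its amount decreases.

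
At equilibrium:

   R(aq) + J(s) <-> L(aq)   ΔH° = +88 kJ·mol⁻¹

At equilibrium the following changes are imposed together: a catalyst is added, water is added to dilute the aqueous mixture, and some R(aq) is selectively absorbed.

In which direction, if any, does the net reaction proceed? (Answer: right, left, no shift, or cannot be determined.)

left

A catalyst speeds both forward and reverse rates equally; it changes neither Q nor K — no shift from this change.
Dilution scales every aqueous concentration by the same factor. Δn_aq = 1 − 1 = 0, so Q is unchanged — no shift.
Removing R (aq), a reactant, drives the reaction to the left.
Only the nonzero effect(s) matter; the net shift is to the left.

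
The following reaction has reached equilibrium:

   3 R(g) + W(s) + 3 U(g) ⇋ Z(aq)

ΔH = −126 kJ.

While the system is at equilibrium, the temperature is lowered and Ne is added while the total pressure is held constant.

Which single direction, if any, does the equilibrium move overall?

cannot be determined

The forward reaction is exothermic. Lowering T favours the exothermic direction — shift to the right.
Adding inert gas at constant total pressure expands the volume and lowers every reacting partial pressure. With Δn_gas = 0 − 6 = -6, Q moves away from K toward the side with fewer gas moles, so the system shifts toward the side with more gas moles — to the left.
The individual effects push in opposite directions; without quantitative information the net direction cannot be determined.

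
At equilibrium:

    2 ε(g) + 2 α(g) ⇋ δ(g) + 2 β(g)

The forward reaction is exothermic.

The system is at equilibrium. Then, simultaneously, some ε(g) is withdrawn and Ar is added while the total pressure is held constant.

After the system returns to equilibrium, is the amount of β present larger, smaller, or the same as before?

Removing ε (g), a reactant, drives the reaction to the left.
Adding inert gas at constant total pressure expands the volume and lowers every reacting partial pressure. With Δn_gas = 3 − 4 = -1, Q moves away from K toward the side with fewer gas moles, so the system shifts toward the side with more gas moles — to the left.
The net shift is to the left. β is a product, so its amount decreases.

decreases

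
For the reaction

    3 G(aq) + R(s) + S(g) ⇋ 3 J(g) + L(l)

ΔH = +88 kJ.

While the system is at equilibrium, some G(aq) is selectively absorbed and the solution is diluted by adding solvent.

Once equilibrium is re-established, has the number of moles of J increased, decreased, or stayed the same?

decreases

Removing G (aq), a reactant, drives the reaction to the left.
Dilution lowers every aqueous concentration by the same factor. Δn_aq = 0 − 3 = -3, so the system shifts toward the side with more dissolved moles — to the left.
The net shift is to the left. J is a product, so its amount decreases.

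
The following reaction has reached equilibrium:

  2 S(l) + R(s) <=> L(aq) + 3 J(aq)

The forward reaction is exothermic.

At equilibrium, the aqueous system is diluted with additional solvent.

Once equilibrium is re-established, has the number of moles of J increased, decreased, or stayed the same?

increases

Dilution lowers every aqueous concentration by the same factor. Δn_aq = 4 − 0 = +4, so the system shifts toward the side with more dissolved moles — to the right.
The net shift is to the right. J is a product, so its amount increases.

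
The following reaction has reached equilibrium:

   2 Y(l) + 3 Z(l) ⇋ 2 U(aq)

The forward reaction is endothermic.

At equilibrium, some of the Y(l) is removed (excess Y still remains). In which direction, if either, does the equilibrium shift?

Y is a pure liquid; its activity is 1 regardless of amount, so Q is unaffected — no shift from this change.

no shift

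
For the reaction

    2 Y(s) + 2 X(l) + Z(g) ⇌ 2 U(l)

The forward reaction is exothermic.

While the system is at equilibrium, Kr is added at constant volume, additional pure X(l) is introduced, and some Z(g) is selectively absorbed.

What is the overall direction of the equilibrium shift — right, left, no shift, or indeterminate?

left

At constant volume, adding an inert gas leaves every reacting species' partial pressure unchanged, so Q is unchanged — no shift from this change.
X is a pure liquid; its activity is 1 regardless of amount, so Q is unaffected — no shift from this change.
Removing Z (g), a reactant, drives the reaction to the left.
Only the nonzero effect(s) matter; the net shift is to the left.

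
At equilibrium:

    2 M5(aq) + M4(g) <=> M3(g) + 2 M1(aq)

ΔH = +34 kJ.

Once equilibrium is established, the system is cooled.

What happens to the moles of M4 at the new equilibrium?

increases

The forward reaction is endothermic. Lowering T favours the exothermic direction — shift to the left.
The net shift is to the left. M4 is a reactant, so its amount increases.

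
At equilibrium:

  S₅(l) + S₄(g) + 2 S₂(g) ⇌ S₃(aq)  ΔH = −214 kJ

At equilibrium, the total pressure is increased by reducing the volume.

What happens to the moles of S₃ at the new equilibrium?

Gas moles: reactants 3, products 0 (Δn_gas = -3). Compression shifts the system toward the side with fewer moles of gas — to the right.
The net shift is to the right. S₃ is a product, so its amount increases.

increases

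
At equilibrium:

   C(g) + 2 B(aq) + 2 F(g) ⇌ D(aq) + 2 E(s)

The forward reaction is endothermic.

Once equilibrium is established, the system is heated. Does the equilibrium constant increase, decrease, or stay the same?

K depends on temperature via the van 't Hoff relation. The forward reaction is endothermic, so raising T increases K.

increases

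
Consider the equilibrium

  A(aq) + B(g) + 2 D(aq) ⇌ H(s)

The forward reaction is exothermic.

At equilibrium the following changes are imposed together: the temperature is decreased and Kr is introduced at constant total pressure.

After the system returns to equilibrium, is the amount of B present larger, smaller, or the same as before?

cannot be determined

The forward reaction is exothermic. Lowering T favours the exothermic direction — shift to the right.
Adding inert gas at constant total pressure expands the volume and lowers every reacting partial pressure. With Δn_gas = 0 − 1 = -1, Q moves away from K toward the side with fewer gas moles, so the system shifts toward the side with more gas moles — to the left.
The two effects oppose each other, so the net shift — and hence the change in B — cannot be determined from the given information.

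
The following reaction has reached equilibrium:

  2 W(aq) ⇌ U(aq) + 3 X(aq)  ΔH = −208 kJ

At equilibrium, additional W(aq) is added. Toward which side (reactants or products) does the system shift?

right

Adding W (aq), a reactant, drives the reaction to the right.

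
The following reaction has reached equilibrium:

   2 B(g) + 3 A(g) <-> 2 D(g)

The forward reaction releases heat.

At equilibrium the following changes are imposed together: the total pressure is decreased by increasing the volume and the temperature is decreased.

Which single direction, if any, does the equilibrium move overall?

cannot be determined

Gas moles: reactants 5, products 2 (Δn_gas = -3). Expansion shifts the system toward the side with more moles of gas — to the left.
The forward reaction is exothermic. Lowering T favours the exothermic direction — shift to the right.
The individual effects push in opposite directions; without quantitative information the net direction cannot be determined.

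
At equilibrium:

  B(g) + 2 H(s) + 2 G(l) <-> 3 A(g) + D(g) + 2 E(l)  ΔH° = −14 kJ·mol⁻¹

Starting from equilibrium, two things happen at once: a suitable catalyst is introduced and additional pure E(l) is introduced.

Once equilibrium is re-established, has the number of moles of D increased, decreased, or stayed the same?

A catalyst speeds both forward and reverse rates equally; it changes neither Q nor K — no shift from this change.
E is a pure liquid; its activity is 1 regardless of amount, so Q is unaffected — no shift from this change.
No net shift occurs, so the amount of D is unchanged.

unchanged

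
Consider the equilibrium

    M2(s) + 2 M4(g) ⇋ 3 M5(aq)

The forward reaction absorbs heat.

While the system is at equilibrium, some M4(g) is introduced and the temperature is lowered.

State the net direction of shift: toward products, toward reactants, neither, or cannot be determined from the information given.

Adding M4 (g), a reactant, drives the reaction to the right.
The forward reaction is endothermic. Lowering T favours the exothermic direction — shift to the left.
The individual effects push in opposite directions; without quantitative information the net direction cannot be determined.

cannot be determined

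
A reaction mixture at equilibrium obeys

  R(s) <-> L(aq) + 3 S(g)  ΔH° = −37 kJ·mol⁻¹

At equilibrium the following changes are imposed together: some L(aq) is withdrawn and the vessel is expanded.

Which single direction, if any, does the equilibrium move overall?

Removing L (aq), a product, drives the reaction to the right.
Gas moles: reactants 0, products 3 (Δn_gas = +3). Expansion shifts the system toward the side with more moles of gas — to the right.
All effects act in the same direction — net shift to the right.

right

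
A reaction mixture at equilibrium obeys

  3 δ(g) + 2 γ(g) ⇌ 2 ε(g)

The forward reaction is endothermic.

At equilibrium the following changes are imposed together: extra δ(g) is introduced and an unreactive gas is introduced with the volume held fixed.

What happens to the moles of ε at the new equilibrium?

Adding δ (g), a reactant, drives the reaction to the right.
At constant volume, adding an inert gas leaves every reacting species' partial pressure unchanged, so Q is unchanged — no shift from this change.
The net shift is to the right. ε is a product, so its amount increases.

increases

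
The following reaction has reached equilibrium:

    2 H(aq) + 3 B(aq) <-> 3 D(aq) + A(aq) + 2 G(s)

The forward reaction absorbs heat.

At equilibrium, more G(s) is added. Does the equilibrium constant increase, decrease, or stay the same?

The equilibrium constant depends only on temperature. This perturbation changes neither the position of equilibrium nor K.

unchanged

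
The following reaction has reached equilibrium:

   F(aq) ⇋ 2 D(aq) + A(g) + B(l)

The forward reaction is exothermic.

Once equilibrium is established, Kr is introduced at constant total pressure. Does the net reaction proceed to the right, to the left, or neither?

right

Adding inert gas at constant total pressure expands the volume and lowers every reacting partial pressure. With Δn_gas = 1 − 0 = +1, Q moves away from K toward the side with fewer gas moles, so the system shifts toward the side with more gas moles — to the right.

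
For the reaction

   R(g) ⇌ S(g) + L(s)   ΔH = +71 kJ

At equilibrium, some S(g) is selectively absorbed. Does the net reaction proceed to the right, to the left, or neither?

Removing S (g), a product, drives the reaction to the right.

right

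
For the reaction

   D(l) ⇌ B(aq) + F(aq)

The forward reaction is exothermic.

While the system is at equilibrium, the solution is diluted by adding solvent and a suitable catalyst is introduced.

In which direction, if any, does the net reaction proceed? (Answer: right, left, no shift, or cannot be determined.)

right

Dilution lowers every aqueous concentration by the same factor. Δn_aq = 2 − 0 = +2, so the system shifts toward the side with more dissolved moles — to the right.
A catalyst speeds both forward and reverse rates equally; it changes neither Q nor K — no shift from this change.
Only the nonzero effect(s) matter; the net shift is to the right.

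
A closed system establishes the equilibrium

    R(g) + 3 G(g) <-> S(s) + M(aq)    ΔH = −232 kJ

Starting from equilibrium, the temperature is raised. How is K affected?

decreases

K depends on temperature via the van 't Hoff relation. The forward reaction is exothermic, so raising T decreases K.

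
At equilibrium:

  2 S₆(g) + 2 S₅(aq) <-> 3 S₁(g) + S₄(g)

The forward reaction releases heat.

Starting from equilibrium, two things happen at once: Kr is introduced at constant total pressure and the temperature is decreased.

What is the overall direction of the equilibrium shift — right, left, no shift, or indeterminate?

Adding inert gas at constant total pressure expands the volume and lowers every reacting partial pressure. With Δn_gas = 4 − 2 = +2, Q moves away from K toward the side with fewer gas moles, so the system shifts toward the side with more gas moles — to the right.
The forward reaction is exothermic. Lowering T favours the exothermic direction — shift to the right.
All effects act in the same direction — net shift to the right.

right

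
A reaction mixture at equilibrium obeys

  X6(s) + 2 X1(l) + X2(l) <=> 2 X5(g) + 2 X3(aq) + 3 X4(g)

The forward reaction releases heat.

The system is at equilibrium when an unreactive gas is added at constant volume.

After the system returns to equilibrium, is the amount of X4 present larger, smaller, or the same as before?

unchanged

At constant volume, adding an inert gas leaves every reacting species' partial pressure unchanged, so Q is unchanged — no shift from this change.
No net shift occurs, so the amount of X4 is unchanged.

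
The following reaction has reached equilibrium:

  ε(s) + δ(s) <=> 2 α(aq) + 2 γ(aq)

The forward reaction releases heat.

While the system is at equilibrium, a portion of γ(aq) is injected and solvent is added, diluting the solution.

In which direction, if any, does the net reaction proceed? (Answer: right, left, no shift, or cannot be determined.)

cannot be determined

Adding γ (aq), a product, drives the reaction to the left.
Dilution lowers every aqueous concentration by the same factor. Δn_aq = 4 − 0 = +4, so the system shifts toward the side with more dissolved moles — to the right.
The individual effects push in opposite directions; without quantitative information the net direction cannot be determined.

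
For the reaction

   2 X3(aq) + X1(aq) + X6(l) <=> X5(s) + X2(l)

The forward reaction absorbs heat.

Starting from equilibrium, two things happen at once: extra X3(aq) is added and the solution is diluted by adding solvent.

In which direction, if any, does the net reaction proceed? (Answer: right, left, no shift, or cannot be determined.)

Adding X3 (aq), a reactant, drives the reaction to the right.
Dilution lowers every aqueous concentration by the same factor. Δn_aq = 0 − 3 = -3, so the system shifts toward the side with more dissolved moles — to the left.
The individual effects push in opposite directions; without quantitative information the net direction cannot be determined.

cannot be determined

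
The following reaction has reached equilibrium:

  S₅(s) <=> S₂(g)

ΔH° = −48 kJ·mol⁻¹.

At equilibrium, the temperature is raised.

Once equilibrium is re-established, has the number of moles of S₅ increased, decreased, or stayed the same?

increases

The forward reaction is exothermic. Raising T favours the endothermic direction — shift to the left.
The net shift is to the left. S₅ is a reactant, so its amount increases.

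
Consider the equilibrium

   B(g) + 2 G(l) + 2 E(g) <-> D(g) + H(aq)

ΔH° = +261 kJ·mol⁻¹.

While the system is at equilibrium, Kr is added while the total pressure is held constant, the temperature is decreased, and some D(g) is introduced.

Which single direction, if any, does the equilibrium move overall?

Adding inert gas at constant total pressure expands the volume and lowers every reacting partial pressure. With Δn_gas = 1 − 3 = -2, Q moves away from K toward the side with fewer gas moles, so the system shifts toward the side with more gas moles — to the left.
The forward reaction is endothermic. Lowering T favours the exothermic direction — shift to the left.
Adding D (g), a product, drives the reaction to the left.
All effects act in the same direction — net shift to the left.

left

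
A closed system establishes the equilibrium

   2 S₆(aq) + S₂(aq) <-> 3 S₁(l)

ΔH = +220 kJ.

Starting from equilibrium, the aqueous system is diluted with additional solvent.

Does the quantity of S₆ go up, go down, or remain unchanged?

Dilution lowers every aqueous concentration by the same factor. Δn_aq = 0 − 3 = -3, so the system shifts toward the side with more dissolved moles — to the left.
The net shift is to the left. S₆ is a reactant, so its amount increases.

increases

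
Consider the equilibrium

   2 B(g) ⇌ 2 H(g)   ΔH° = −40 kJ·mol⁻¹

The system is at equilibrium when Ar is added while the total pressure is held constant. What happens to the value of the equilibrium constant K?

The equilibrium constant depends only on temperature. This perturbation changes neither the position of equilibrium nor K.

unchanged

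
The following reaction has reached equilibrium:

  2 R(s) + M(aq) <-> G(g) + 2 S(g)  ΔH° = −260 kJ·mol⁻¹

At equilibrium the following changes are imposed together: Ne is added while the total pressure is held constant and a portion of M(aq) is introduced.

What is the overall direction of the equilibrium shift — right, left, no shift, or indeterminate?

Adding inert gas at constant total pressure expands the volume and lowers every reacting partial pressure. With Δn_gas = 3 − 0 = +3, Q moves away from K toward the side with fewer gas moles, so the system shifts toward the side with more gas moles — to the right.
Adding M (aq), a reactant, drives the reaction to the right.
All effects act in the same direction — net shift to the right.

right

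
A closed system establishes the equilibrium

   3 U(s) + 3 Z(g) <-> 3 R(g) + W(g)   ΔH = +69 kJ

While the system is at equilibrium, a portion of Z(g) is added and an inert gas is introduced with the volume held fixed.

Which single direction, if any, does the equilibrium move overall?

right

Adding Z (g), a reactant, drives the reaction to the right.
At constant volume, adding an inert gas leaves every reacting species' partial pressure unchanged, so Q is unchanged — no shift from this change.
Only the nonzero effect(s) matter; the net shift is to the right.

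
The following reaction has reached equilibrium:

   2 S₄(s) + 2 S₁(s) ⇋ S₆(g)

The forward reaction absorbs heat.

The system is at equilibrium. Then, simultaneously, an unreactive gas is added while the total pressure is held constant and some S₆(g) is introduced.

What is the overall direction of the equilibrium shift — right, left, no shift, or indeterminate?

Adding inert gas at constant total pressure expands the volume and lowers every reacting partial pressure. With Δn_gas = 1 − 0 = +1, Q moves away from K toward the side with fewer gas moles, so the system shifts toward the side with more gas moles — to the right.
Adding S₆ (g), a product, drives the reaction to the left.
The individual effects push in opposite directions; without quantitative information the net direction cannot be determined.

cannot be determined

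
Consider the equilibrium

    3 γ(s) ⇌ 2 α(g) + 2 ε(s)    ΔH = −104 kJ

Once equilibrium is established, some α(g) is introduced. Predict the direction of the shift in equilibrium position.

Adding α (g), a product, drives the reaction to the left.

left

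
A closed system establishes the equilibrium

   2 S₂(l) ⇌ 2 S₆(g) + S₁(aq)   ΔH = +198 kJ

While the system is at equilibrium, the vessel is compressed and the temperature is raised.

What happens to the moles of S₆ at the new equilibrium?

cannot be determined

Gas moles: reactants 0, products 2 (Δn_gas = +2). Compression shifts the system toward the side with fewer moles of gas — to the left.
The forward reaction is endothermic. Raising T favours the endothermic direction — shift to the right.
The two effects oppose each other, so the net shift — and hence the change in S₆ — cannot be determined from the given information.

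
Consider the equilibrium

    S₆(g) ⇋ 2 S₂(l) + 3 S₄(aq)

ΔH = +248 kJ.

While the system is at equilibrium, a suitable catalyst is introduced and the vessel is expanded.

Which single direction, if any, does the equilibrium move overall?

left

A catalyst speeds both forward and reverse rates equally; it changes neither Q nor K — no shift from this change.
Gas moles: reactants 1, products 0 (Δn_gas = -1). Expansion shifts the system toward the side with more moles of gas — to the left.
Only the nonzero effect(s) matter; the net shift is to the left.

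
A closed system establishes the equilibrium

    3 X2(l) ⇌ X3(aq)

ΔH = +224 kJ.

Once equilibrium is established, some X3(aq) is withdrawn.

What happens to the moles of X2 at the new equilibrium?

Removing X3 (aq), a product, drives the reaction to the right.
The net shift is to the right. X2 is a reactant, so its amount decreases.

decreases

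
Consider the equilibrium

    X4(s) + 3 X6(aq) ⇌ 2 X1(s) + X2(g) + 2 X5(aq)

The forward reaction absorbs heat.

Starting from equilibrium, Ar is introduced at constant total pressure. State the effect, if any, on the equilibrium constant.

The equilibrium constant depends only on temperature. This perturbation may move the position of equilibrium, but since T is unchanged, K itself is unchanged.

unchanged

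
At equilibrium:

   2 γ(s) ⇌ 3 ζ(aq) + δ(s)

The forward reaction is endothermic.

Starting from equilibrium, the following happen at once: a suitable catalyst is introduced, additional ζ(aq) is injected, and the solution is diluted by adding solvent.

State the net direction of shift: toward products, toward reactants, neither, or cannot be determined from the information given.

cannot be determined

A catalyst speeds both forward and reverse rates equally; it changes neither Q nor K — no shift from this change.
Adding ζ (aq), a product, drives the reaction to the left.
Dilution lowers every aqueous concentration by the same factor. Δn_aq = 3 − 0 = +3, so the system shifts toward the side with more dissolved moles — to the right.
The individual effects push in opposite directions; without quantitative information the net direction cannot be determined.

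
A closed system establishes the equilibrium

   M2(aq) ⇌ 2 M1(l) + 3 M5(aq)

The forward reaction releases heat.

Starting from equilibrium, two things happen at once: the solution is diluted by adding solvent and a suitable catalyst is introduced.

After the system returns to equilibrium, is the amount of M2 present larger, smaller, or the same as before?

decreases

Dilution lowers every aqueous concentration by the same factor. Δn_aq = 3 − 1 = +2, so the system shifts toward the side with more dissolved moles — to the right.
A catalyst speeds both forward and reverse rates equally; it changes neither Q nor K — no shift from this change.
The net shift is to the right. M2 is a reactant, so its amount decreases.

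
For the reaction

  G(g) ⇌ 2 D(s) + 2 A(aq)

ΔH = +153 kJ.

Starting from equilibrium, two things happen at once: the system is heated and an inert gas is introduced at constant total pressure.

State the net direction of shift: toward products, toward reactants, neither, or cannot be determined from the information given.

cannot be determined

The forward reaction is endothermic. Raising T favours the endothermic direction — shift to the right.
Adding inert gas at constant total pressure expands the volume and lowers every reacting partial pressure. With Δn_gas = 0 − 1 = -1, Q moves away from K toward the side with fewer gas moles, so the system shifts toward the side with more gas moles — to the left.
The individual effects push in opposite directions; without quantitative information the net direction cannot be determined.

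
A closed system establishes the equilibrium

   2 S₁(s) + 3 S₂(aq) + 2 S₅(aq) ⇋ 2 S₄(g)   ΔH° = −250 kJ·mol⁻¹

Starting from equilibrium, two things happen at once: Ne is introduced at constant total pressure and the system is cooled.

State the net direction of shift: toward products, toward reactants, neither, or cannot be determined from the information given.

Adding inert gas at constant total pressure expands the volume and lowers every reacting partial pressure. With Δn_gas = 2 − 0 = +2, Q moves away from K toward the side with fewer gas moles, so the system shifts toward the side with more gas moles — to the right.
The forward reaction is exothermic. Lowering T favours the exothermic direction — shift to the right.
All effects act in the same direction — net shift to the right.

right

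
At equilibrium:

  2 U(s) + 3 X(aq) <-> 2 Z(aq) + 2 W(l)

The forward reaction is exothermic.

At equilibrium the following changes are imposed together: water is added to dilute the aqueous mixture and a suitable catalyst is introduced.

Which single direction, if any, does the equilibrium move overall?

left

Dilution lowers every aqueous concentration by the same factor. Δn_aq = 2 − 3 = -1, so the system shifts toward the side with more dissolved moles — to the left.
A catalyst speeds both forward and reverse rates equally; it changes neither Q nor K — no shift from this change.
Only the nonzero effect(s) matter; the net shift is to the left.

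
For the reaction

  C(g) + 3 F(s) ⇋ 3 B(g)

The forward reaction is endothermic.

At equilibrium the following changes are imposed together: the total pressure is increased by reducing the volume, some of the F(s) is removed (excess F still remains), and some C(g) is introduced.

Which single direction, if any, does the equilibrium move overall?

cannot be determined

Gas moles: reactants 1, products 3 (Δn_gas = +2). Compression shifts the system toward the side with fewer moles of gas — to the left.
F is a pure solid; its activity is 1 regardless of amount, so Q is unaffected — no shift from this change.
Adding C (g), a reactant, drives the reaction to the right.
The individual effects push in opposite directions; without quantitative information the net direction cannot be determined.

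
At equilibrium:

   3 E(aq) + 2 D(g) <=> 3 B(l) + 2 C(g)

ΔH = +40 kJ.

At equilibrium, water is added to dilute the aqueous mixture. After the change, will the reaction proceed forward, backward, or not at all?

Dilution lowers every aqueous concentration by the same factor. Δn_aq = 0 − 3 = -3, so the system shifts toward the side with more dissolved moles — to the left.

left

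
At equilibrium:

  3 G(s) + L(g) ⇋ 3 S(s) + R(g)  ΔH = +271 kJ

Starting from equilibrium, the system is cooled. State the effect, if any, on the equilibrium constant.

decreases

K depends on temperature via the van 't Hoff relation. The forward reaction is endothermic, so lowering T decreases K.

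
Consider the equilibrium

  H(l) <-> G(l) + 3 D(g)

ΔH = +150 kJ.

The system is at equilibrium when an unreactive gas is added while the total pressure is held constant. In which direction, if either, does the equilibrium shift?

right

Adding inert gas at constant total pressure expands the volume and lowers every reacting partial pressure. With Δn_gas = 3 − 0 = +3, Q moves away from K toward the side with fewer gas moles, so the system shifts toward the side with more gas moles — to the right.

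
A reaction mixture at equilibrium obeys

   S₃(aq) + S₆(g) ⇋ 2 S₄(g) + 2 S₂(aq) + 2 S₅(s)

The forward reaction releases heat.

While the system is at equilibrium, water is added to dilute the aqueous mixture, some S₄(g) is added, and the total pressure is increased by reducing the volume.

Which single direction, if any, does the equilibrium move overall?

Dilution lowers every aqueous concentration by the same factor. Δn_aq = 2 − 1 = +1, so the system shifts toward the side with more dissolved moles — to the right.
Adding S₄ (g), a product, drives the reaction to the left.
Gas moles: reactants 1, products 2 (Δn_gas = +1). Compression shifts the system toward the side with fewer moles of gas — to the left.
The individual effects push in opposite directions; without quantitative information the net direction cannot be determined.

cannot be determined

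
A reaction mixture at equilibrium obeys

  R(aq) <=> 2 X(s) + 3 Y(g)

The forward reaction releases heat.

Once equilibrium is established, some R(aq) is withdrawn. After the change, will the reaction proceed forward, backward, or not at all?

left

Removing R (aq), a reactant, drives the reaction to the left.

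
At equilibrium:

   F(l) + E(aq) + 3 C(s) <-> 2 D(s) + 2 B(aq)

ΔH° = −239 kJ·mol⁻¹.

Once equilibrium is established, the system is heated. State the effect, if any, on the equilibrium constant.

decreases

K depends on temperature via the van 't Hoff relation. The forward reaction is exothermic, so raising T decreases K.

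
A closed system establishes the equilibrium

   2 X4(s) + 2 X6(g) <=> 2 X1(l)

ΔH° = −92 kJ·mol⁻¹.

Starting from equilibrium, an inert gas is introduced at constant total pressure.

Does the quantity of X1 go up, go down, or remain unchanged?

Adding inert gas at constant total pressure expands the volume and lowers every reacting partial pressure. With Δn_gas = 0 − 2 = -2, Q moves away from K toward the side with fewer gas moles, so the system shifts toward the side with more gas moles — to the left.
The net shift is to the left. X1 is a product, so its amount decreases.

decreases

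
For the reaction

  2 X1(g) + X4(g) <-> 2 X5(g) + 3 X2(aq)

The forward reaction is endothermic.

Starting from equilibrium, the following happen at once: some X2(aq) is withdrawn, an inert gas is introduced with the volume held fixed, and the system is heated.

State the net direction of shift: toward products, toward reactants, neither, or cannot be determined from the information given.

Removing X2 (aq), a product, drives the reaction to the right.
At constant volume, adding an inert gas leaves every reacting species' partial pressure unchanged, so Q is unchanged — no shift from this change.
The forward reaction is endothermic. Raising T favours the endothermic direction — shift to the right.
Only the nonzero effect(s) matter; the net shift is to the right.

right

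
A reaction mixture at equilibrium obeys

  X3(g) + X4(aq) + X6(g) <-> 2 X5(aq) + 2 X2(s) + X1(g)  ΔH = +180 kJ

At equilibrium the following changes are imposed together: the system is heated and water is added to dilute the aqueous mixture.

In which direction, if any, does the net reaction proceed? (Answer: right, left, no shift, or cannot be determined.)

right

The forward reaction is endothermic. Raising T favours the endothermic direction — shift to the right.
Dilution lowers every aqueous concentration by the same factor. Δn_aq = 2 − 1 = +1, so the system shifts toward the side with more dissolved moles — to the right.
All effects act in the same direction — net shift to the right.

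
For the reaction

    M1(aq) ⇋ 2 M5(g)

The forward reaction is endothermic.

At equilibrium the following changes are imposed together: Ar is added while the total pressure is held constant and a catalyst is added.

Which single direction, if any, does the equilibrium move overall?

Adding inert gas at constant total pressure expands the volume and lowers every reacting partial pressure. With Δn_gas = 2 − 0 = +2, Q moves away from K toward the side with fewer gas moles, so the system shifts toward the side with more gas moles — to the right.
A catalyst speeds both forward and reverse rates equally; it changes neither Q nor K — no shift from this change.
Only the nonzero effect(s) matter; the net shift is to the right.

right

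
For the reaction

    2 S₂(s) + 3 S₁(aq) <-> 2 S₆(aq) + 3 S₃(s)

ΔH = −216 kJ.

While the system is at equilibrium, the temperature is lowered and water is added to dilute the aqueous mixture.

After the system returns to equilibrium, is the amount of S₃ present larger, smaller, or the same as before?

cannot be determined

The forward reaction is exothermic. Lowering T favours the exothermic direction — shift to the right.
Dilution lowers every aqueous concentration by the same factor. Δn_aq = 2 − 3 = -1, so the system shifts toward the side with more dissolved moles — to the left.
The two effects oppose each other, so the net shift — and hence the change in S₃ — cannot be determined from the given information.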